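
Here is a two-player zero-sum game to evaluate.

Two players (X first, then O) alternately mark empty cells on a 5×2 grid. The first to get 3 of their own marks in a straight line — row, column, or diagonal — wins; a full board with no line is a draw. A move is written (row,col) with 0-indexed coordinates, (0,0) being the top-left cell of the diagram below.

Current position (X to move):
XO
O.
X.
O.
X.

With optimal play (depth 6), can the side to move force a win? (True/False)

p1 X@[XO/O./X./O./X.]: (1,1)[XO/OX/X./O./X.]+0* (2,1)[XO/O./XX/O./X.]+0 (3,1)[XO/O./X./OX/X.]+0 (4,1)[XO/O./X./O./XX]+0
p2 O@[XO/OX/X./O./X.]: (2,1)[XO/OX/XO/O./X.]+0* (3,1)[XO/OX/X./OO/X.]+0 (4,1)[XO/OX/X./O./XO]+0
p3 X@[XO/OX/XO/O./X.]: (3,1)[XO/OX/XO/OX/X.]+0* (4,1)[XO/OX/XO/O./XX]+0
p4 O@[XO/OX/XO/OX/X.]: (4,1)[XO/OX/XO/OX/XO]+0*
p5 X@[XO/OX/XO/OX/XO] terminal +0; root [XO/O./X./O./X.] d6

X winning at [XO/O./X./O./X.]: False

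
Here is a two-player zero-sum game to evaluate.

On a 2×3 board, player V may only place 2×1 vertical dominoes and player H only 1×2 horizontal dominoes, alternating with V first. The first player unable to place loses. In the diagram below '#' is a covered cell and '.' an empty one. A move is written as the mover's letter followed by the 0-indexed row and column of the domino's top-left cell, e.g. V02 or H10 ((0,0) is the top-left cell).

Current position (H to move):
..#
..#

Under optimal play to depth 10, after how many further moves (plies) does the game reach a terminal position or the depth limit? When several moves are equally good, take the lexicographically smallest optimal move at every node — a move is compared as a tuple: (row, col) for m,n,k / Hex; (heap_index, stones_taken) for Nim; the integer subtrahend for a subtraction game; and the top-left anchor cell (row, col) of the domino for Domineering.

[..#/..#] H move#1: H00:+1/###/..#*, H10:+1/..#/###
[###/..#] end (terminal -1, V#2); searched ..#/..# to 10

PV length from [..#/..#]: 1 ply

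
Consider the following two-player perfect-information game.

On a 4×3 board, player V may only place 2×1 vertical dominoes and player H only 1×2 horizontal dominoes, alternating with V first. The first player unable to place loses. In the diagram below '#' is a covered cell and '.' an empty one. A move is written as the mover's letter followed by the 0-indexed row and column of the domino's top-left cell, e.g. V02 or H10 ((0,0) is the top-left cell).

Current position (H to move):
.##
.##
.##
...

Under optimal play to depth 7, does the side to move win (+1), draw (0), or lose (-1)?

ply 1, H at .##/.##/.##/... | H30=-1→.##/.##/.##/##.*; H31=-1→.##/.##/.##/.##
ply 2, V at .##/.##/.##/##. | V00=+1→###/###/.##/##.*; V10=+1→.##/###/###/##.
ply 3: ###/###/.##/##. is terminal -1 (H); from .##/.##/.##/... depth 7

value(.##/.##/.##/..., H) = -1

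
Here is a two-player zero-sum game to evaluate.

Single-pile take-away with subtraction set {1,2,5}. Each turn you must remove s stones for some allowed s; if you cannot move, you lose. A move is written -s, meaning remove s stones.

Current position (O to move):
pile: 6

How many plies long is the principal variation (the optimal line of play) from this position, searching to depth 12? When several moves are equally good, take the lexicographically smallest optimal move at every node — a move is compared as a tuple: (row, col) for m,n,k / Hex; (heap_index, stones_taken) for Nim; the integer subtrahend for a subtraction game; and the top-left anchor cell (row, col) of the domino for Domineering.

PV length from [6]: 4 plies

ply 1, O at 6 | -1=-1→5*; -2=-1→4; -5=-1→1
ply 2, X at 5 | -1=-1→4; -2=+1→3*; -5=+1→0
ply 3, O at 3 | -1=-1→2*; -2=-1→1
ply 4, X at 2 | -1=-1→1; -2=+1→0*
ply 5: 0 is terminal -1 (O); from 6 depth 12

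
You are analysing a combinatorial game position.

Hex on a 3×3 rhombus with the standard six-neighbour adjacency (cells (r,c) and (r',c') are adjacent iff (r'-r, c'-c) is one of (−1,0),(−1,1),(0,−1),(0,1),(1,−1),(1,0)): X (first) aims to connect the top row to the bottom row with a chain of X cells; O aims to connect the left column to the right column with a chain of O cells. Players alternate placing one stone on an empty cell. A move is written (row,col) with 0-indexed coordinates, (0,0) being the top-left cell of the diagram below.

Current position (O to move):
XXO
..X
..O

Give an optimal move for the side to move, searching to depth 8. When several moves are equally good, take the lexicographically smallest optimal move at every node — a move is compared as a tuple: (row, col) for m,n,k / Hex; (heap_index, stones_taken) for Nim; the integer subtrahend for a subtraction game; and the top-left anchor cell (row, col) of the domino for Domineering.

p1 O@[XXO/..X/..O]: (1,0)[XXO/O.X/..O]-1 (1,1)[XXO/.OX/..O]+1* (2,0)[XXO/..X/O.O]+1 (2,1)[XXO/..X/.OO]-1
p2 X@[XXO/.OX/..O]: (1,0)[XXO/XOX/..O]-1* (2,0)[XXO/.OX/X.O]-1 (2,1)[XXO/.OX/.XO]-1
p3 O@[XXO/XOX/..O]: (2,0)[XXO/XOX/O.O]+1* (2,1)[XXO/XOX/.OO]-1
p4 X@[XXO/XOX/O.O] terminal -1; root [XXO/..X/..O] d8

O's best at [XXO/..X/..O]: (1,1)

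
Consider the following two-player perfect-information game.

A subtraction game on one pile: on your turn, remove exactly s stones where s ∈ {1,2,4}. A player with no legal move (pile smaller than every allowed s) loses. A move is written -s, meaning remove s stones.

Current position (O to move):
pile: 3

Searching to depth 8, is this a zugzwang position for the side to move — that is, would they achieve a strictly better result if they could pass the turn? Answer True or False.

p1 O@[3]: -1[2]-1* -2[1]-1
p2 X@[2]: -1[1]-1 -2[0]+1*
p3 O@[0] terminal -1; root [3] d8
if O skipped the turn, X would face:
~ p1 X@[3]: -1[2]-1* -2[1]-1
~ p2 O@[2]: -1[1]-1 -2[0]+1*
~ p3 X@[0] terminal -1; root [3] d8
compare (O): move=-1 vs pass=+1

zugzwang(3, O) = True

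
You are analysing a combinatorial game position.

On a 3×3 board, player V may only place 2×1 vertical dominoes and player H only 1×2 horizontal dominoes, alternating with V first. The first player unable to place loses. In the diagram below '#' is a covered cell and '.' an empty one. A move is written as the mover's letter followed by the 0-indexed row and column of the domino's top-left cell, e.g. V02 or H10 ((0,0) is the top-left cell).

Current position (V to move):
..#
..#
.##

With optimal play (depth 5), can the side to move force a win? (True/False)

[..#/..#/.##] V move#1: V00:+1/#.#/#.#/.##*, V01:+1/.##/.##/.##, V10:-1/..#/#.#/###
[#.#/#.#/.##] end (terminal -1, H#2); searched ..#/..#/.## to 5

V winning at [..#/..#/.##]: True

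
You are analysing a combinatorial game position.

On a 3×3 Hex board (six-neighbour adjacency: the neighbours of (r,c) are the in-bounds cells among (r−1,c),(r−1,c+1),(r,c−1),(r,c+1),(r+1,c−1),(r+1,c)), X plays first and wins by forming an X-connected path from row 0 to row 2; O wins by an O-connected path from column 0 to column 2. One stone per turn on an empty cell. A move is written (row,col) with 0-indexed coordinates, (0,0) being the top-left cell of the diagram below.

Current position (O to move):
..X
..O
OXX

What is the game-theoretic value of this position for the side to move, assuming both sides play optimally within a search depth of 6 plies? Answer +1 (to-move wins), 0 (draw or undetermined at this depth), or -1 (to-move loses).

value(..X/..O/OXX, O) = +1

[..X/..O/OXX] O move#1: (0,0):-1/O.X/..O/OXX, (0,1):-1/.OX/..O/OXX, (1,0):-1/..X/O.O/OXX, (1,1):+1/..X/.OO/OXX*
[..X/.OO/OXX] end (terminal -1, X#2); searched ..X/..O/OXX to 6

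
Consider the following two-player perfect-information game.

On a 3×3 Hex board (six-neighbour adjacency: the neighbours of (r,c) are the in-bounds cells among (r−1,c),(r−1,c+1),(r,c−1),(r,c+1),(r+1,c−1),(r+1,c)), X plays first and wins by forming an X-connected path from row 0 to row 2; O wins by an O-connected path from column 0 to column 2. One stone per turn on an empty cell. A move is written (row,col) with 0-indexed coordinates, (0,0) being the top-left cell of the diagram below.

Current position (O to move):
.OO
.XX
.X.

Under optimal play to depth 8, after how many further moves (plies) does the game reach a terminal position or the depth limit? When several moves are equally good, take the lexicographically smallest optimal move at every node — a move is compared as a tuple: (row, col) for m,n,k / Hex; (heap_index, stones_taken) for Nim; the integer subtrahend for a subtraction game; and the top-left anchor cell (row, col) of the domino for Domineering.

PV length from [.OO/.XX/.X.]: 1 ply

[.OO/.XX/.X.] O move#1: (0,0):+1/OOO/.XX/.X.*, (1,0):+1/.OO/OXX/.X., (2,0):+1/.OO/.XX/OX., (2,2):+1/.OO/.XX/.XO
[OOO/.XX/.X.] end (terminal -1, X#2); searched .OO/.XX/.X. to 8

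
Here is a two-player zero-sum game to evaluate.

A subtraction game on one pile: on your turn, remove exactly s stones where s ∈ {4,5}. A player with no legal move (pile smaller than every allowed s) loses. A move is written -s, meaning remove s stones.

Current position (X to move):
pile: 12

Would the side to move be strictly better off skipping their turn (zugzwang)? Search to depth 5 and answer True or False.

ply 1, X at 12 | -4=-1→8*; -5=-1→7
ply 2, O at 8 | -4=-1→4; -5=+1→3*
ply 3: 3 is terminal -1 (X); from 12 depth 5
pass branch (O moves first from the same position):
  | ply 1, O at 12 | -4=-1→8*; -5=-1→7
  | ply 2, X at 8 | -4=-1→4; -5=+1→3*
  | ply 3: 3 is terminal -1 (O); from 12 depth 5
X moving scores -1; X passing scores +1

zugzwang(12, X) = True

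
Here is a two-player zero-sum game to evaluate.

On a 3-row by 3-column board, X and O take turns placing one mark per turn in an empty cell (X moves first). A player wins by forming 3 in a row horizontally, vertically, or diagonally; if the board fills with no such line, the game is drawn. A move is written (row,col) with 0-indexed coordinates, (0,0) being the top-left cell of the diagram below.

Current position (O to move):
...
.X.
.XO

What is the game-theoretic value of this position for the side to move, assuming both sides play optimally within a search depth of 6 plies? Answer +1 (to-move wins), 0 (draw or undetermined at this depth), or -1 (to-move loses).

p1 O@[.../.X./.XO]: (0,0)[O../.X./.XO]-1 (0,1)[.O./.X./.XO]+0* (0,2)[..O/.X./.XO]-1 (1,0)[.../OX./.XO]-1 (1,2)[.../.XO/.XO]-1 (2,0)[.../.X./OXO]-1
p2 X@[.O./.X./.XO]: (0,0)[XO./.X./.XO]+0* (0,2)[.OX/.X./.XO]+0 (1,0)[.O./XX./.XO]+0 (1,2)[.O./.XX/.XO]+0 (2,0)[.O./.X./XXO]-1
p3 O@[XO./.X./.XO]: (0,2)[XOO/.X./.XO]+0* (1,0)[XO./OX./.XO]+0 (1,2)[XO./.XO/.XO]+0 (2,0)[XO./.X./OXO]+0
p4 X@[XOO/.X./.XO]: (1,0)[XOO/XX./.XO]-1 (1,2)[XOO/.XX/.XO]+0* (2,0)[XOO/.X./XXO]-1
p5 O@[XOO/.XX/.XO]: (1,0)[XOO/OXX/.XO]+0* (2,0)[XOO/.XX/OXO]-1
p6 X@[XOO/OXX/.XO]: (2,0)[XOO/OXX/XXO]+0*
p7 O@[XOO/OXX/XXO] terminal +0; root [.../.X./.XO] d6

value(.../.X./.XO, O) = 0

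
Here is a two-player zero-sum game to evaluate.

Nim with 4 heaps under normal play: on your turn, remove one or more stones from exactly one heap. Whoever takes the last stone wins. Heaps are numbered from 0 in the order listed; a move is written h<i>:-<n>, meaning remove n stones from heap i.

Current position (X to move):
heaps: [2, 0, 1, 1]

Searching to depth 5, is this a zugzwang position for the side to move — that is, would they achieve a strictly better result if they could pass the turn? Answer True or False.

ply 1, X at (2,0,1,1) | h0:-1=-1→(1,0,1,1); h0:-2=+1→(0,0,1,1)*; h2:-1=-1→(2,0,0,1); h3:-1=-1→(2,0,1,0)
ply 2, O at (0,0,1,1) | h2:-1=-1→(0,0,0,1)*; h3:-1=-1→(0,0,1,0)
ply 3, X at (0,0,0,1) | h3:-1=+1→(0,0,0,0)*
ply 4: (0,0,0,0) is terminal -1 (O); from (2,0,1,1) depth 5
pass branch (O moves first from the same position):
  | ply 1, O at (2,0,1,1) | h0:-1=-1→(1,0,1,1); h0:-2=+1→(0,0,1,1)*; h2:-1=-1→(2,0,0,1); h3:-1=-1→(2,0,1,0)
  | ply 2, X at (0,0,1,1) | h2:-1=-1→(0,0,0,1)*; h3:-1=-1→(0,0,1,0)
  | ply 3, O at (0,0,0,1) | h3:-1=+1→(0,0,0,0)*
  | ply 4: (0,0,0,0) is terminal -1 (X); from (2,0,1,1) depth 5
X moving scores +1; X passing scores -1

zugzwang((2,0,1,1), X) = False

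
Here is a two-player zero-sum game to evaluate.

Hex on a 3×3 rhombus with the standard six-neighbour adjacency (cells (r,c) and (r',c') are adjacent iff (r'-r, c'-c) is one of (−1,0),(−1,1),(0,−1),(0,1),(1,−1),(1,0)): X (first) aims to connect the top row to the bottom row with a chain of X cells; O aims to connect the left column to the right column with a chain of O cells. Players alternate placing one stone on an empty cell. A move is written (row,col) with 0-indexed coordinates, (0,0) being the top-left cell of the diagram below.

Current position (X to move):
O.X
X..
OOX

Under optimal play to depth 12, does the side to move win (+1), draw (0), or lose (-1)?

value(O.X/X../OOX, X) = +1

ply 1, X at O.X/X../OOX | (0,1)=-1→OXX/X../OOX; (1,1)=-1→O.X/XX./OOX; (1,2)=+1→O.X/X.X/OOX*
ply 2: O.X/X.X/OOX is terminal -1 (O); from O.X/X../OOX depth 12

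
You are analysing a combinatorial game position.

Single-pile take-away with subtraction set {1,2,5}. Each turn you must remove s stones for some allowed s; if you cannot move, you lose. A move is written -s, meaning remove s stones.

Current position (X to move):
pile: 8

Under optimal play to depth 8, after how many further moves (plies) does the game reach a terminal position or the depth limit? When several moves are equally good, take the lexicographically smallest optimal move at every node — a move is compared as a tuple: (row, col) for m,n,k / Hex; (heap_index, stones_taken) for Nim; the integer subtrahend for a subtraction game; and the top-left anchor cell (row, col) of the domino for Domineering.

PV length from [8]: 5 plies

[8] X move#1: -1:-1/7, -2:+1/6*, -5:+1/3
[6] O move#2: -1:-1/5*, -2:-1/4, -5:-1/1
[5] X move#3: -1:-1/4, -2:+1/3*, -5:+1/0
[3] O move#4: -1:-1/2*, -2:-1/1
[2] X move#5: -1:-1/1, -2:+1/0*
[0] end (terminal -1, O#6); searched 8 to 8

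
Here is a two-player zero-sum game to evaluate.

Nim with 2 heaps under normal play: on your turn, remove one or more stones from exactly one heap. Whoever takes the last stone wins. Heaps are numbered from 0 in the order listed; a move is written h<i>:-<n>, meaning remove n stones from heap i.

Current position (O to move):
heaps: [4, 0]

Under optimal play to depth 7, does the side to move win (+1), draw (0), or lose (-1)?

p1 O@[(4,0)]: h0:-1[(3,0)]-1 h0:-2[(2,0)]-1 h0:-3[(1,0)]-1 h0:-4[(0,0)]+1*
p2 X@[(0,0)] terminal -1; root [(4,0)] d7

value((4,0), O) = +1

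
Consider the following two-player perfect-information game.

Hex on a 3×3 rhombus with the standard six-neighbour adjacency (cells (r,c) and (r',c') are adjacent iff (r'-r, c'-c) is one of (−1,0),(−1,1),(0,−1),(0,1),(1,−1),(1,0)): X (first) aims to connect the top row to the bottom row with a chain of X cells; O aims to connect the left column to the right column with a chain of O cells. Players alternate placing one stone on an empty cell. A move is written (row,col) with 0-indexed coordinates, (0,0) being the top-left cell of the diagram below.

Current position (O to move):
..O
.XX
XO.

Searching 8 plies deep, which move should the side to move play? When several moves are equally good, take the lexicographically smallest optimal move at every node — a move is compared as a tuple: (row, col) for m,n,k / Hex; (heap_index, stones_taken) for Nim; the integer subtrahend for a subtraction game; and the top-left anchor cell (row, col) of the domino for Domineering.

O's best at [..O/.XX/XO.]: (0,1)

ply 1, O at ..O/.XX/XO. | (0,0)=-1→O.O/.XX/XO.; (0,1)=+1→.OO/.XX/XO.*; (1,0)=-1→..O/OXX/XO.; (2,2)=-1→..O/.XX/XOO
ply 2, X at .OO/.XX/XO. | (0,0)=-1→XOO/.XX/XO.*; (1,0)=-1→.OO/XXX/XO.; (2,2)=-1→.OO/.XX/XOX
ply 3, O at XOO/.XX/XO. | (1,0)=+1→XOO/OXX/XO.*; (2,2)=-1→XOO/.XX/XOO
ply 4: XOO/OXX/XO. is terminal -1 (X); from ..O/.XX/XO. depth 8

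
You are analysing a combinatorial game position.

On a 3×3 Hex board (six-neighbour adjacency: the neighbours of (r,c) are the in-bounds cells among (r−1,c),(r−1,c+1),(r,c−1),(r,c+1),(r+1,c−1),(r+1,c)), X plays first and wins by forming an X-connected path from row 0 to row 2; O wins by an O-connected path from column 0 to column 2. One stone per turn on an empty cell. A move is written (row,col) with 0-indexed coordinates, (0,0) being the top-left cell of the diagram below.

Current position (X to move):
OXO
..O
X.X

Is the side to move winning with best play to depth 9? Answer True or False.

X winning at [OXO/..O/X.X]: True

ply 1, X at OXO/..O/X.X | (1,0)=+1→OXO/X.O/X.X*; (1,1)=+1→OXO/.XO/X.X; (2,1)=+1→OXO/..O/XXX
ply 2: OXO/X.O/X.X is terminal -1 (O); from OXO/..O/X.X depth 9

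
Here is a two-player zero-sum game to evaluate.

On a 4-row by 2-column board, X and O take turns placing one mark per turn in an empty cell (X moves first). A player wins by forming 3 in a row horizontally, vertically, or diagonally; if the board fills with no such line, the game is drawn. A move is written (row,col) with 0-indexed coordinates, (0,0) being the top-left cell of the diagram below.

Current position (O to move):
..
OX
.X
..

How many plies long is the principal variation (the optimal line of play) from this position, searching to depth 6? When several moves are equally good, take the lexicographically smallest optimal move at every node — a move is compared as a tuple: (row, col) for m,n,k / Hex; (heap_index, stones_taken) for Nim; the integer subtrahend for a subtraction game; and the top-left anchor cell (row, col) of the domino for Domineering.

PV length from [../OX/.X/..]: 2 plies

p1 O@[../OX/.X/..]: (0,0)[O./OX/.X/..]-1* (0,1)[.O/OX/.X/..]-1 (2,0)[../OX/OX/..]-1 (3,0)[../OX/.X/O.]-1 (3,1)[../OX/.X/.O]-1
p2 X@[O./OX/.X/..]: (0,1)[OX/OX/.X/..]+1* (2,0)[O./OX/XX/..]+1 (3,0)[O./OX/.X/X.]-1 (3,1)[O./OX/.X/.X]+1
p3 O@[OX/OX/.X/..] terminal -1; root [../OX/.X/..] d6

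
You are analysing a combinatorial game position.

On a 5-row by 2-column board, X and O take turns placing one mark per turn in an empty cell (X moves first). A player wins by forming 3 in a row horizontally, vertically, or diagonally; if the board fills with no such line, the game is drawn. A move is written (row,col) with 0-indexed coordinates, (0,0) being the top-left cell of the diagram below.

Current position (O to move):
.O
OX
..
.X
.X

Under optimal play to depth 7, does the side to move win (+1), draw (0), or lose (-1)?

[.O/OX/../.X/.X] O move#1: (0,0):-1/OO/OX/../.X/.X, (2,0):-1/.O/OX/O./.X/.X, (2,1):+0/.O/OX/.O/.X/.X*, (3,0):-1/.O/OX/../OX/.X, (4,0):-1/.O/OX/../.X/OX
[.O/OX/.O/.X/.X] X move#2: (0,0):+0/XO/OX/.O/.X/.X*, (2,0):+0/.O/OX/XO/.X/.X, (3,0):+0/.O/OX/.O/XX/.X, (4,0):-1/.O/OX/.O/.X/XX
[XO/OX/.O/.X/.X] O move#3: (2,0):+0/XO/OX/OO/.X/.X*, (3,0):+0/XO/OX/.O/OX/.X, (4,0):+0/XO/OX/.O/.X/OX
[XO/OX/OO/.X/.X] X move#4: (3,0):+0/XO/OX/OO/XX/.X*, (4,0):-1/XO/OX/OO/.X/XX
[XO/OX/OO/XX/.X] O move#5: (4,0):+0/XO/OX/OO/XX/OX*
[XO/OX/OO/XX/OX] end (terminal +0, X#6); searched .O/OX/../.X/.X to 7

value(.O/OX/../.X/.X, O) = 0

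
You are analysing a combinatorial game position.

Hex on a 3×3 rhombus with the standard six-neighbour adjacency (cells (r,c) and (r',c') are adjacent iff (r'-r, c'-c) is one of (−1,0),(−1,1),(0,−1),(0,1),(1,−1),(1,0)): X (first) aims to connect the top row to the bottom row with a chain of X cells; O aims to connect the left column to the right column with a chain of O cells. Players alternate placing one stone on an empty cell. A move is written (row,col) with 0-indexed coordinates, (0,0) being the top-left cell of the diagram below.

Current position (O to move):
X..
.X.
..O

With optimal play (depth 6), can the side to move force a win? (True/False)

O winning at [X../.X./..O]: False

[X../.X./..O] O move#1: (0,1):-1/XO./.X./..O*, (0,2):-1/X.O/.X./..O, (1,0):-1/X../OX./..O, (1,2):-1/X../.XO/..O, (2,0):-1/X../.X./O.O, (2,1):-1/X../.X./.OO
[XO./.X./..O] X move#2: (0,2):+1/XOX/.X./..O*, (1,0):+1/XO./XX./..O, (1,2):+1/XO./.XX/..O, (2,0):+1/XO./.X./X.O, (2,1):+1/XO./.X./.XO
[XOX/.X./..O] O move#3: (1,0):-1/XOX/OX./..O*, (1,2):-1/XOX/.XO/..O, (2,0):-1/XOX/.X./O.O, (2,1):-1/XOX/.X./.OO
[XOX/OX./..O] X move#4: (1,2):+1/XOX/OXX/..O*, (2,0):+1/XOX/OX./X.O, (2,1):+1/XOX/OX./.XO
[XOX/OXX/..O] O move#5: (2,0):-1/XOX/OXX/O.O*, (2,1):-1/XOX/OXX/.OO
[XOX/OXX/O.O] X move#6: (2,1):+1/XOX/OXX/OXO*
[XOX/OXX/OXO] end (terminal -1, O#7); searched X../.X./..O to 6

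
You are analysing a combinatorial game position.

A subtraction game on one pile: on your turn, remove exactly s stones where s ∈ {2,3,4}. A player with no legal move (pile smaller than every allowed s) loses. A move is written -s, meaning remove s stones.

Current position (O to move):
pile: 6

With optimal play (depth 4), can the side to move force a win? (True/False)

O winning at [6]: False

[6] O move#1: -2:-1/4*, -3:-1/3, -4:-1/2
[4] X move#2: -2:-1/2, -3:+1/1*, -4:+1/0
[1] end (terminal -1, O#3); searched 6 to 4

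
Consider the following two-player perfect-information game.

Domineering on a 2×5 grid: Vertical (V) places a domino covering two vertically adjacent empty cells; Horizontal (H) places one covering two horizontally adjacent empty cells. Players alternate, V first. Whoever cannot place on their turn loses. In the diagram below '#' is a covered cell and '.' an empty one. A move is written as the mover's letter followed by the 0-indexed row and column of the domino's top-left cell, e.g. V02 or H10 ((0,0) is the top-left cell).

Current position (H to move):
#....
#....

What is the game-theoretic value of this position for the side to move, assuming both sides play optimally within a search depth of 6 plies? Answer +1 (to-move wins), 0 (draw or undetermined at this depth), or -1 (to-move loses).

value(#..../#...., H) = +1

p1 H@[#..../#....]: H01[###../#....]-1 H02[#.##./#....]+1* H03[#..##/#....]-1 H11[#..../###..]-1 H12[#..../#.##.]+1 H13[#..../#..##]-1
p2 V@[#.##./#....]: V01[####./##...]-1* V04[#.###/#...#]-1
p3 H@[####./##...]: H12[####./####.]-1 H13[####./##.##]+1*
p4 V@[####./##.##] terminal -1; root [#..../#....] d6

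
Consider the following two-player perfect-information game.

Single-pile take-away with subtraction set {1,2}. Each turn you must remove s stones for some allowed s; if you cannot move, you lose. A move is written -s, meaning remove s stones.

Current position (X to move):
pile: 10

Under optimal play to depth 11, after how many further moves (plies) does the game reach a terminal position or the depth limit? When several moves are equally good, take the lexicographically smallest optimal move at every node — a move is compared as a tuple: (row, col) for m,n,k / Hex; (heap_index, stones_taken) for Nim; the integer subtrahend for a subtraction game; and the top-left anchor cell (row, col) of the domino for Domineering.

[10] X move#1: -1:+1/9*, -2:-1/8
[9] O move#2: -1:-1/8*, -2:-1/7
[8] X move#3: -1:-1/7, -2:+1/6*
[6] O move#4: -1:-1/5*, -2:-1/4
[5] X move#5: -1:-1/4, -2:+1/3*
[3] O move#6: -1:-1/2*, -2:-1/1
[2] X move#7: -1:-1/1, -2:+1/0*
[0] end (terminal -1, O#8); searched 10 to 11

PV length from [10]: 7 plies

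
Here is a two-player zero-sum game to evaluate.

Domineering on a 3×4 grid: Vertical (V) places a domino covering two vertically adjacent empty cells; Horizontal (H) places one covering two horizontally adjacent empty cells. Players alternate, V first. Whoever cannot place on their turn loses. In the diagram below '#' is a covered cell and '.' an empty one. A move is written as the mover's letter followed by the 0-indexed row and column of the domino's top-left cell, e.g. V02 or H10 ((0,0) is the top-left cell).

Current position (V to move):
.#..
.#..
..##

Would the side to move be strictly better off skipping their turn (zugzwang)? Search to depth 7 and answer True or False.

zugzwang(.#../.#../..##, V) = False

ply 1, V at .#../.#../..## | V00=-1→##../##../..##; V02=+1→.##./.##./..##*; V03=+1→.#.#/.#.#/..##; V10=-1→.#../##../#.##
ply 2, H at .##./.##./..## | H20=-1→.##./.##./####*
ply 3, V at .##./.##./#### | V00=+1→###./###./####*; V03=+1→.###/.###/####
ply 4: ###./###./#### is terminal -1 (H); from .#../.#../..## depth 7
suppose V passes — search the same position with H to move:
pass> ply 1, H at .#../.#../..## | H02=+1→.###/.#../..##*; H12=+1→.#../.###/..##; H20=-1→.#../.#../####
pass> ply 2, V at .###/.#../..## | V00=-1→####/##../..##*; V10=-1→.###/##../#.##
pass> ply 3, H at ####/##../..## | H12=+1→####/####/..##*; H20=+1→####/##../####
pass> ply 4: ####/####/..## is terminal -1 (V); from .#../.#../..## depth 7
for V: play +1, pass -1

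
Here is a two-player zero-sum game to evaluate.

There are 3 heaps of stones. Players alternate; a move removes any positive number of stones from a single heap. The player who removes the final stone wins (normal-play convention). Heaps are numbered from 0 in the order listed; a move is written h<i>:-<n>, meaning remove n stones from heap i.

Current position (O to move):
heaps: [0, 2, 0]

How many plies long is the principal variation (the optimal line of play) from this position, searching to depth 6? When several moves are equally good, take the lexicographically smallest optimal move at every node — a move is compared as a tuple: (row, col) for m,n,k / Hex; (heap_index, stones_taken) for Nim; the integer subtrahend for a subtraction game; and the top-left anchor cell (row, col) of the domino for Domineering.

PV length from [(0,2,0)]: 1 ply

p1 O@[(0,2,0)]: h1:-1[(0,1,0)]-1 h1:-2[(0,0,0)]+1*
p2 X@[(0,0,0)] terminal -1; root [(0,2,0)] d6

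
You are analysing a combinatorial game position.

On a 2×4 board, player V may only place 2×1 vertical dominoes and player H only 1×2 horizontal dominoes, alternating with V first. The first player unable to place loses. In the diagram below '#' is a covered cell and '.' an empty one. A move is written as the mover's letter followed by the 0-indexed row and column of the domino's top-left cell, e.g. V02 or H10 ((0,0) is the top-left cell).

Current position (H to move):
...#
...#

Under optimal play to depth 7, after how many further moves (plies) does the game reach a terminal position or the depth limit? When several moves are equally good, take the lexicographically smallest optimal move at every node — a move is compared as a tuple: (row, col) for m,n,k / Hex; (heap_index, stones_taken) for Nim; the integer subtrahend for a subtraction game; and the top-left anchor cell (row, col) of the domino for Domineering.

[...#/...#] H move#1: H00:+1/##.#/...#*, H01:+1/.###/...#, H10:+1/...#/##.#, H11:+1/...#/.###
[##.#/...#] V move#2: V02:-1/####/..##*
[####/..##] H move#3: H10:+1/####/####*
[####/####] end (terminal -1, V#4); searched ...#/...# to 7

PV length from [...#/...#]: 3 plies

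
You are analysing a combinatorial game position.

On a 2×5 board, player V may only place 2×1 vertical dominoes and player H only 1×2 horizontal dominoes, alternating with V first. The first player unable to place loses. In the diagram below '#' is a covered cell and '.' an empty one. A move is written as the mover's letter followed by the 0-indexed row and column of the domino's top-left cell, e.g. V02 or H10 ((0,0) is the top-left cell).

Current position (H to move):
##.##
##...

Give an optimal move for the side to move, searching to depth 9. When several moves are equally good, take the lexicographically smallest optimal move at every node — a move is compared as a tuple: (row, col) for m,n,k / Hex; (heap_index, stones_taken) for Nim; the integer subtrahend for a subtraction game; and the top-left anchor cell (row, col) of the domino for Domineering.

H's best at [##.##/##...]: H12

[##.##/##...] H move#1: H12:+1/##.##/####.*, H13:-1/##.##/##.##
[##.##/####.] end (terminal -1, V#2); searched ##.##/##... to 9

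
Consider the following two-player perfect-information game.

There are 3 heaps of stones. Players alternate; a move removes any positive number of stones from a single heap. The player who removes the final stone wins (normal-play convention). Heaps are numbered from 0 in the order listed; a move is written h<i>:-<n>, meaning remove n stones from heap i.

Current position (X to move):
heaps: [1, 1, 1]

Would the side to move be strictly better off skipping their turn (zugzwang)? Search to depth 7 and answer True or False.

p1 X@[(1,1,1)]: h0:-1[(0,1,1)]+1* h1:-1[(1,0,1)]+1 h2:-1[(1,1,0)]+1
p2 O@[(0,1,1)]: h1:-1[(0,0,1)]-1* h2:-1[(0,1,0)]-1
p3 X@[(0,0,1)]: h2:-1[(0,0,0)]+1*
p4 O@[(0,0,0)] terminal -1; root [(1,1,1)] d7
suppose X passes — search the same position with O to move:
pass> p1 O@[(1,1,1)]: h0:-1[(0,1,1)]+1* h1:-1[(1,0,1)]+1 h2:-1[(1,1,0)]+1
pass> p2 X@[(0,1,1)]: h1:-1[(0,0,1)]-1* h2:-1[(0,1,0)]-1
pass> p3 O@[(0,0,1)]: h2:-1[(0,0,0)]+1*
pass> p4 X@[(0,0,0)] terminal -1; root [(1,1,1)] d7
for X: play +1, pass -1

zugzwang((1,1,1), X) = False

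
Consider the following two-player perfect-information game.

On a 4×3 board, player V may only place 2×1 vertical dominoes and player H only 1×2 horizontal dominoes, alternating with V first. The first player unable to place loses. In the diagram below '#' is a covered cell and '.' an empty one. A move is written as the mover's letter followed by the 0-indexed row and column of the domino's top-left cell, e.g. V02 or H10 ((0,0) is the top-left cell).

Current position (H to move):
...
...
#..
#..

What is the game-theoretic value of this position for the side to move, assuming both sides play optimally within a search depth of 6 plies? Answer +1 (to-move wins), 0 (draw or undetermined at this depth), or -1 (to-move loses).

p1 H@[.../.../#../#..]: H00[##./.../#../#..]-1* H01[.##/.../#../#..]-1 H10[.../##./#../#..]-1 H11[.../.##/#../#..]-1 H21[.../.../###/#..]-1 H31[.../.../#../###]-1
p2 V@[##./.../#../#..]: V02[###/..#/#../#..]-1 V11[##./.#./##./#..]+1* V12[##./..#/#.#/#..]+1 V21[##./.../##./##.]+1 V22[##./.../#.#/#.#]+1
p3 H@[##./.#./##./#..]: H31[##./.#./##./###]-1*
p4 V@[##./.#./##./###]: V02[###/.##/##./###]+1* V12[##./.##/###/###]+1
p5 H@[###/.##/##./###] terminal -1; root [.../.../#../#..] d6

value(.../.../#../#.., H) = -1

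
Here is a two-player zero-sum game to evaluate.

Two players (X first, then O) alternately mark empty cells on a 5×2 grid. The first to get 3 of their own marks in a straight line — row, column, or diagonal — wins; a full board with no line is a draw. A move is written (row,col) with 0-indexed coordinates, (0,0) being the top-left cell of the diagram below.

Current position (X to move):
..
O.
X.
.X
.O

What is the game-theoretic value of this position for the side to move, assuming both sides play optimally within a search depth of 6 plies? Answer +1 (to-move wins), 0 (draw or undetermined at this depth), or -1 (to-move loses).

ply 1, X at ../O./X./.X/.O | (0,0)=+0→X./O./X./.X/.O*; (0,1)=+0→.X/O./X./.X/.O; (1,1)=+0→../OX/X./.X/.O; (2,1)=+0→../O./XX/.X/.O; (3,0)=+0→../O./X./XX/.O; (4,0)=+0→../O./X./.X/XO
ply 2, O at X./O./X./.X/.O | (0,1)=+0→XO/O./X./.X/.O*; (1,1)=+0→X./OO/X./.X/.O; (2,1)=+0→X./O./XO/.X/.O; (3,0)=+0→X./O./X./OX/.O; (4,0)=+0→X./O./X./.X/OO
ply 3, X at XO/O./X./.X/.O | (1,1)=+0→XO/OX/X./.X/.O*; (2,1)=+0→XO/O./XX/.X/.O; (3,0)=+0→XO/O./X./XX/.O; (4,0)=+0→XO/O./X./.X/XO
ply 4, O at XO/OX/X./.X/.O | (2,1)=+0→XO/OX/XO/.X/.O*; (3,0)=-1→XO/OX/X./OX/.O; (4,0)=-1→XO/OX/X./.X/OO
ply 5, X at XO/OX/XO/.X/.O | (3,0)=+0→XO/OX/XO/XX/.O*; (4,0)=+0→XO/OX/XO/.X/XO
ply 6, O at XO/OX/XO/XX/.O | (4,0)=+0→XO/OX/XO/XX/OO*
ply 7: XO/OX/XO/XX/OO is terminal +0 (X); from ../O./X./.X/.O depth 6

value(../O./X./.X/.O, X) = 0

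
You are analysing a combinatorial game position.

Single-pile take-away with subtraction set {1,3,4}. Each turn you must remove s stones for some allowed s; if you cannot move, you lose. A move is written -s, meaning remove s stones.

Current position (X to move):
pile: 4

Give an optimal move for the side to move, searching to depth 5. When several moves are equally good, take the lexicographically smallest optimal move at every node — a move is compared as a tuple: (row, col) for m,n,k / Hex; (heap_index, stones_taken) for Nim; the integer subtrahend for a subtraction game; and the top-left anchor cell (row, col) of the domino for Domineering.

p1 X@[4]: -1[3]-1 -3[1]-1 -4[0]+1*
p2 O@[0] terminal -1; root [4] d5

X's best at [4]: -4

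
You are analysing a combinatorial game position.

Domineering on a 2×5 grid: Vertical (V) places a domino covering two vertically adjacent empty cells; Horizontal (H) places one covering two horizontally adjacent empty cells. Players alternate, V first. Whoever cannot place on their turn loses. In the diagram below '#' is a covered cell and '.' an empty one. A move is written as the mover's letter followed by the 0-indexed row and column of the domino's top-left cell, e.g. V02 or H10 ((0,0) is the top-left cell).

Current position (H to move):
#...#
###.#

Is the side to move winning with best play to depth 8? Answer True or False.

H winning at [#...#/###.#]: True

[#...#/###.#] H move#1: H01:-1/###.#/###.#, H02:+1/#.###/###.#*
[#.###/###.#] end (terminal -1, V#2); searched #...#/###.# to 8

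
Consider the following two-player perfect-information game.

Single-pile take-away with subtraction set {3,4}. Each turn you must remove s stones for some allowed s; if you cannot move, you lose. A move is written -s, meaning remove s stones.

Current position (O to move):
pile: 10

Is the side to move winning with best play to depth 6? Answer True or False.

ply 1, O at 10 | -3=+1→7*; -4=-1→6
ply 2, X at 7 | -3=-1→4*; -4=-1→3
ply 3, O at 4 | -3=+1→1*; -4=+1→0
ply 4: 1 is terminal -1 (X); from 10 depth 6

O winning at [10]: True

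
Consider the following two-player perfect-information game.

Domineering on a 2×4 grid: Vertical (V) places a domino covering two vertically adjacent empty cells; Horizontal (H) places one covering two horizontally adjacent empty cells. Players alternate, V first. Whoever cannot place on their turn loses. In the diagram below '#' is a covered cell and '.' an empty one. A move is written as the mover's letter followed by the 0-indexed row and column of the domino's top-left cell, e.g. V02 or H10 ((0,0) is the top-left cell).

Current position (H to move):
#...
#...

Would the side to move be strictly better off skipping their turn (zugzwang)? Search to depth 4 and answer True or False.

[#.../#...] H move#1: H01:+1/###./#...*, H02:+1/#.##/#..., H11:+1/#.../###., H12:+1/#.../#.##
[###./#...] V move#2: V03:-1/####/#..#*
[####/#..#] H move#3: H11:+1/####/####*
[####/####] end (terminal -1, V#4); searched #.../#... to 4
pass branch (V moves first from the same position):
  | [#.../#...] V move#1: V01:-1/##../##.., V02:+1/#.#./#.#.*, V03:-1/#..#/#..#
  | [#.#./#.#.] end (terminal -1, H#2); searched #.../#... to 4
H moving scores +1; H passing scores -1

zugzwang(#.../#..., H) = False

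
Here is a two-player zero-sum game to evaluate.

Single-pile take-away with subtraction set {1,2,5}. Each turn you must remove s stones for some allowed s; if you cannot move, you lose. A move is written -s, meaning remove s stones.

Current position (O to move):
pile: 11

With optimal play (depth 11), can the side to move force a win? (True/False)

p1 O@[11]: -1[10]-1 -2[9]+1* -5[6]+1
p2 X@[9]: -1[8]-1* -2[7]-1 -5[4]-1
p3 O@[8]: -1[7]-1 -2[6]+1* -5[3]+1
p4 X@[6]: -1[5]-1* -2[4]-1 -5[1]-1
p5 O@[5]: -1[4]-1 -2[3]+1* -5[0]+1
p6 X@[3]: -1[2]-1* -2[1]-1
p7 O@[2]: -1[1]-1 -2[0]+1*
p8 X@[0] terminal -1; root [11] d11

O winning at [11]: True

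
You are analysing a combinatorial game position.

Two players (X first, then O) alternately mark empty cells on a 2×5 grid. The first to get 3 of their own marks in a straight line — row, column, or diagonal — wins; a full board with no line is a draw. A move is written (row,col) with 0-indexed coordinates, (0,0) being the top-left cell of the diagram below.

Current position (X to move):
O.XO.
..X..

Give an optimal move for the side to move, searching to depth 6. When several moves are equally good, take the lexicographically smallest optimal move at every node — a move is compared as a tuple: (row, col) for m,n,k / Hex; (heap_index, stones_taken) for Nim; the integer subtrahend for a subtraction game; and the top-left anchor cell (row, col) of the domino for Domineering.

X's best at [O.XO./..X..]: (1,1)

[O.XO./..X..] X move#1: (0,1):+0/OXXO./..X.., (0,4):+0/O.XOX/..X.., (1,0):+0/O.XO./X.X.., (1,1):+1/O.XO./.XX..*, (1,3):+1/O.XO./..XX., (1,4):+0/O.XO./..X.X
[O.XO./.XX..] O move#2: (0,1):-1/OOXO./.XX..*, (0,4):-1/O.XOO/.XX.., (1,0):-1/O.XO./OXX.., (1,3):-1/O.XO./.XXO., (1,4):-1/O.XO./.XX.O
[OOXO./.XX..] X move#3: (0,4):+1/OOXOX/.XX..*, (1,0):+1/OOXO./XXX.., (1,3):+1/OOXO./.XXX., (1,4):+1/OOXO./.XX.X
[OOXOX/.XX..] O move#4: (1,0):-1/OOXOX/OXX..*, (1,3):-1/OOXOX/.XXO., (1,4):-1/OOXOX/.XX.O
[OOXOX/OXX..] X move#5: (1,3):+1/OOXOX/OXXX.*, (1,4):+0/OOXOX/OXX.X
[OOXOX/OXXX.] end (terminal -1, O#6); searched O.XO./..X.. to 6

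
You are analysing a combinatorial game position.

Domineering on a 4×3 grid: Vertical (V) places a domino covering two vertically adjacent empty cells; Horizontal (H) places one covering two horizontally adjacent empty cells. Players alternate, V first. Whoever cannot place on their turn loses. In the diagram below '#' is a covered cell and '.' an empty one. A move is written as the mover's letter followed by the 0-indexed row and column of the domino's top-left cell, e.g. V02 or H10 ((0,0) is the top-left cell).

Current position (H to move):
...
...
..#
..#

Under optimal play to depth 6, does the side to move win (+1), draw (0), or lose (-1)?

value(.../.../..#/..#, H) = -1

p1 H@[.../.../..#/..#]: H00[##./.../..#/..#]-1* H01[.##/.../..#/..#]-1 H10[.../##./..#/..#]-1 H11[.../.##/..#/..#]-1 H20[.../.../###/..#]-1 H30[.../.../..#/###]-1
p2 V@[##./.../..#/..#]: V02[###/..#/..#/..#]-1 V10[##./#../#.#/..#]+1* V11[##./.#./.##/..#]+1 V20[##./.../#.#/#.#]+1 V21[##./.../.##/.##]+1
p3 H@[##./#../#.#/..#]: H11[##./###/#.#/..#]-1* H30[##./#../#.#/###]-1
p4 V@[##./###/#.#/..#]: V21[##./###/###/.##]+1*
p5 H@[##./###/###/.##] terminal -1; root [.../.../..#/..#] d6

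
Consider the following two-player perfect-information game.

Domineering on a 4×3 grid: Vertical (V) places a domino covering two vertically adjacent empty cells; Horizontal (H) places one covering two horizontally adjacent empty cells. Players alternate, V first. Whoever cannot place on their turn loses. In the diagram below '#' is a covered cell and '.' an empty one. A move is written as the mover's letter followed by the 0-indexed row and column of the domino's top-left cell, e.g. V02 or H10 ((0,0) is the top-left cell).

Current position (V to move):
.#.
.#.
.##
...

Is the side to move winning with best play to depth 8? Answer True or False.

V winning at [.#./.#./.##/...]: True

[.#./.#./.##/...] V move#1: V00:+1/##./##./.##/...*, V02:+1/.##/.##/.##/..., V10:+1/.#./##./###/..., V20:+1/.#./.#./###/#..
[##./##./.##/...] H move#2: H30:-1/##./##./.##/##.*, H31:-1/##./##./.##/.##
[##./##./.##/##.] V move#3: V02:+1/###/###/.##/##.*
[###/###/.##/##.] end (terminal -1, H#4); searched .#./.#./.##/... to 8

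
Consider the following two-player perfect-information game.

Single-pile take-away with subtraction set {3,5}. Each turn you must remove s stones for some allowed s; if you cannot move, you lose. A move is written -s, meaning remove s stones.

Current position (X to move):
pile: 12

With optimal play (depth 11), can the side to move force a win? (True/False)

ply 1, X at 12 | -3=+1→9*; -5=-1→7
ply 2, O at 9 | -3=-1→6*; -5=-1→4
ply 3, X at 6 | -3=-1→3; -5=+1→1*
ply 4: 1 is terminal -1 (O); from 12 depth 11

X winning at [12]: True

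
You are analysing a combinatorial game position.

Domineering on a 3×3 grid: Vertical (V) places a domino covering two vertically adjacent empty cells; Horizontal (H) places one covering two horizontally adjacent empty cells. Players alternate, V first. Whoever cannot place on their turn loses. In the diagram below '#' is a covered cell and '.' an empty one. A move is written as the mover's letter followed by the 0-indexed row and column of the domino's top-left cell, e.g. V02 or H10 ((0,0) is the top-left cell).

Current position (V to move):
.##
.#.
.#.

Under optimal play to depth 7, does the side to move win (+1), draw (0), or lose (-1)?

ply 1, V at .##/.#./.#. | V00=+1→###/##./.#.*; V10=+1→.##/##./##.; V12=+1→.##/.##/.##
ply 2: ###/##./.#. is terminal -1 (H); from .##/.#./.#. depth 7

value(.##/.#./.#., V) = +1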